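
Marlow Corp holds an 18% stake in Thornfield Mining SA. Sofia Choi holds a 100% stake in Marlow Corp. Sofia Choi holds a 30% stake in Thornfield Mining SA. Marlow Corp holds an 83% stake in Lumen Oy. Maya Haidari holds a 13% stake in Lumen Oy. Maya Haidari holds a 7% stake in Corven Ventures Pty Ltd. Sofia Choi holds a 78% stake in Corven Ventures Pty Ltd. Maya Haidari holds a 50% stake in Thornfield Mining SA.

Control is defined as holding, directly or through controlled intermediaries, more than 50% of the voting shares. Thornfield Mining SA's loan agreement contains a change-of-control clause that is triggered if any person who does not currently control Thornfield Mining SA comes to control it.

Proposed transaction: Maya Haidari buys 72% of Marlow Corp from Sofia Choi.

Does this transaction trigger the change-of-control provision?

The purchase adds only to Maya's holdings (Sofia's stake shrinks), so Maya is the only person who could newly come to control Thornfield.
Maya's largest direct stake is 50% in Thornfield, which does not meet the threshold, so Maya controls no company.
In Thornfield, Maya's side holds only 50%, not > 50%.
So before the transaction, Maya does not control Thornfield.
After the purchase, Maya holds 72% of Marlow directly, and Sofia's stake falls to 28%.
Maya holds 72% of Marlow, so Maya controls Marlow.
Marlow and Maya together hold 18% + 50% = 68% of Thornfield, so Maya controls Thornfield.
Maya did not control Thornfield before and does after, so the clause is triggered.

Yes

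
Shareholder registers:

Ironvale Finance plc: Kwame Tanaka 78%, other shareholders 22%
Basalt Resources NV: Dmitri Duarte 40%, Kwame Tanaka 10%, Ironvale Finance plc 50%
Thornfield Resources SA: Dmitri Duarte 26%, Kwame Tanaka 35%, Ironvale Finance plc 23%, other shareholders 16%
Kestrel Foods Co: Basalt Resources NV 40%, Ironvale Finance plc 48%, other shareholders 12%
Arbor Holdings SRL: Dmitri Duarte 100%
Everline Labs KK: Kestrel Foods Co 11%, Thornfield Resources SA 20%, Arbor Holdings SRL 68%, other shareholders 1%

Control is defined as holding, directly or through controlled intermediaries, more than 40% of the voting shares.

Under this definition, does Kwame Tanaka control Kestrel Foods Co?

Kwame holds 78% of Ironvale, so Kwame controls Ironvale.
Kwame and Ironvale together hold 10% + 50% = 60% of Basalt, so Kwame controls Basalt.
Basalt and Ironvale together hold 40% + 48% = 88% of Kestrel, so Kwame controls Kestrel.

Yes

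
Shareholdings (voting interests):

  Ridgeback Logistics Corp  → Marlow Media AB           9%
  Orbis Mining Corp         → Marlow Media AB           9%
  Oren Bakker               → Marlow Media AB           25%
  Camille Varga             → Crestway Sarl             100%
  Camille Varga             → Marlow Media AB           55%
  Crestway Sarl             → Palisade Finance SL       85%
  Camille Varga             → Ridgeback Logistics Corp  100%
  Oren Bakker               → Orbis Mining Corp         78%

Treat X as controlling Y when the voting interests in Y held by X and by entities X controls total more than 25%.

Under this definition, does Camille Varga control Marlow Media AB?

Yes

Camille holds 100% of Ridgeback, so Camille controls Ridgeback.
Camille and Ridgeback together hold 55% + 9% = 64% of Marlow, so Camille controls Marlow.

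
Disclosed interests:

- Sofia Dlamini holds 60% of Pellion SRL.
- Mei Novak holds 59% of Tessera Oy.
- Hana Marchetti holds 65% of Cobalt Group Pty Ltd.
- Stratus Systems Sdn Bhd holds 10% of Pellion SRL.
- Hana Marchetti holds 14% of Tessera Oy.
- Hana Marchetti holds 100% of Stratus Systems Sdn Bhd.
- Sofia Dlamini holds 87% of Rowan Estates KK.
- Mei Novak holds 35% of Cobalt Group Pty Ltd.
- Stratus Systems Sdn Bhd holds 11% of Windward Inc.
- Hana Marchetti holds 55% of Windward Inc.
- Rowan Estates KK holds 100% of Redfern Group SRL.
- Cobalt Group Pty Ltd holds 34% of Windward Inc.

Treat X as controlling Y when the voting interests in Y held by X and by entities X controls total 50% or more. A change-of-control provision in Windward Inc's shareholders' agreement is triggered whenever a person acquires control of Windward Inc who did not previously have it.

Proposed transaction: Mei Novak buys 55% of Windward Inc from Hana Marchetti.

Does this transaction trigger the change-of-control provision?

Yes

The purchase adds only to Mei's holdings (Hana's stake shrinks), so Mei is the only person who could newly come to control Windward.
Mei holds 59% of Tessera, so Mei controls Tessera.
Neither Mei nor any entity Mei controls holds any voting interest in Windward.
So before the transaction, Mei does not control Windward.
After the purchase, Mei holds 55% of Windward directly, and Hana's stake falls to 0%.
Mei holds 55% of Windward, so Mei controls Windward.
Mei did not control Windward before and does after, so the clause is triggered.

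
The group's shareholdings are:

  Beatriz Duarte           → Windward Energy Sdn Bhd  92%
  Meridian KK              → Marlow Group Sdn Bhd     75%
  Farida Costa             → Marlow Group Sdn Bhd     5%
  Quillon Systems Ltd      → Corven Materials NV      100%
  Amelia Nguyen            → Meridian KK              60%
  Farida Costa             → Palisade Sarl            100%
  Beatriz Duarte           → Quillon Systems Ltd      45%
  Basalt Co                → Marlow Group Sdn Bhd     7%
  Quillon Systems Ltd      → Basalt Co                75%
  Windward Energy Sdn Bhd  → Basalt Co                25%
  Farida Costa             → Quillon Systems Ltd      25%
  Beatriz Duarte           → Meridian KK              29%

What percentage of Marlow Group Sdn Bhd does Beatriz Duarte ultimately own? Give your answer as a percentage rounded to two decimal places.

Beatriz reaches Marlow along 3 paths.
Via Windward → Basalt: 92% × 25% × 7% = 1.61%.
Via Quillon → Basalt: 45% × 75% × 7% = 2.3625%.
Via Meridian: 29% × 75% = 21.75%.
Total: 1.61% + 2.3625% + 21.75% = 25.7225%.
Rounded: 25.72%.

25.72%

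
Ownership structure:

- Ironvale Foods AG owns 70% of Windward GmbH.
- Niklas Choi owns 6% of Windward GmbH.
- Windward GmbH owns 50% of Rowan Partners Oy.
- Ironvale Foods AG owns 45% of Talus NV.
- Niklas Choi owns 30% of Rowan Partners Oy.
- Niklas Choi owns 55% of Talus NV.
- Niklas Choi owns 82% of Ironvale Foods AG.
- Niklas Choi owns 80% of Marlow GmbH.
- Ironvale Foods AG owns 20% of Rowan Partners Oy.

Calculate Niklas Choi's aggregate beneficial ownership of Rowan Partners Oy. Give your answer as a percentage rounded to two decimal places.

Niklas reaches Rowan along 4 paths.
Direct stake: 30% = 30%.
Via Windward: 6% × 50% = 3%.
Via Ironvale → Windward: 82% × 70% × 50% = 28.7%.
Via Ironvale: 82% × 20% = 16.4%.
Total: 30% + 3% + 28.7% + 16.4% = 78.1%.
Rounded: 78.10%.

78.10%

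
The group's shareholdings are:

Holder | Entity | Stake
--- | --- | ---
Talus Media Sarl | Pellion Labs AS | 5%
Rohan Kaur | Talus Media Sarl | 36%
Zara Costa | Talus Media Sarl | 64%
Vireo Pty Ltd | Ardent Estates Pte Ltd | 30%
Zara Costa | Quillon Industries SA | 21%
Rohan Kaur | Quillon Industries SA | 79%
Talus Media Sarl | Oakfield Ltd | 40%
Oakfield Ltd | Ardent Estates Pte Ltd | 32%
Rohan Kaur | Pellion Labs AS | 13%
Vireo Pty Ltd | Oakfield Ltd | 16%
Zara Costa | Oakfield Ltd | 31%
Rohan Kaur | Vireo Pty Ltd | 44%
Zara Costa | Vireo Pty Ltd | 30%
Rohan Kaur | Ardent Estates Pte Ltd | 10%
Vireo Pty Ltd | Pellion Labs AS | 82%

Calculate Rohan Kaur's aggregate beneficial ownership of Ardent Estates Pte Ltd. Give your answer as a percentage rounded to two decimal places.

30.06%

Rohan reaches Ardent along 4 paths.
Via Vireo: 44% × 30% = 13.2%.
Direct stake: 10% = 10%.
Via Talus → Oakfield: 36% × 40% × 32% = 4.608%.
Via Vireo → Oakfield: 44% × 16% × 32% = 2.2528%.
Total: 13.2% + 10% + 4.608% + 2.2528% = 30.0608%.
Rounded: 30.06%.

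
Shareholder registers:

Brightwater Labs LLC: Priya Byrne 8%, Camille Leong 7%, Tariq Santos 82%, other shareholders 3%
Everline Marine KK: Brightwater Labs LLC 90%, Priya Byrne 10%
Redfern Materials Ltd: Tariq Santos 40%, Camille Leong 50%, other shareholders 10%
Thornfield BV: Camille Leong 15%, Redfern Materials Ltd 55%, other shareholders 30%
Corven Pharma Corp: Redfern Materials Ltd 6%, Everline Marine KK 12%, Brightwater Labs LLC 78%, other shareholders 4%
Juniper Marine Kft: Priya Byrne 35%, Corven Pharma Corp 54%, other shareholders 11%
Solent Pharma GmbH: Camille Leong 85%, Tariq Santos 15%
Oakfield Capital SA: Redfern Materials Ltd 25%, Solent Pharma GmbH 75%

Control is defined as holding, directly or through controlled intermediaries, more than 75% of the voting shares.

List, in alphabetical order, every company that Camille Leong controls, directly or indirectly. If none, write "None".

Camille holds 85% of Solent, so Camille controls Solent.
No other company's threshold is met.

Solent Pharma GmbH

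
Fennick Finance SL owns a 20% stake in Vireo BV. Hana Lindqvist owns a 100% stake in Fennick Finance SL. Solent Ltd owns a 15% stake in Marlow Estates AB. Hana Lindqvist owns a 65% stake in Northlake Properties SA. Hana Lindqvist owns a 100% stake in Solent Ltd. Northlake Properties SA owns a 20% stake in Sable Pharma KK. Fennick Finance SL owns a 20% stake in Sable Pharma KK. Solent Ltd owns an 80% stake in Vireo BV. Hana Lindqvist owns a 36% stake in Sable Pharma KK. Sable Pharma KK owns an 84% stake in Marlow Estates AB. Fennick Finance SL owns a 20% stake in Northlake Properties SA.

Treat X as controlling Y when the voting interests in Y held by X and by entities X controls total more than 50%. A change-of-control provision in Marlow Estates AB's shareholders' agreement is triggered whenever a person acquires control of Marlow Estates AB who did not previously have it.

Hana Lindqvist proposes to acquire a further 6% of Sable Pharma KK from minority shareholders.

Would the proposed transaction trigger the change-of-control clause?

The purchase changes only Hana's holdings, so Hana is the only person who could newly come to control Marlow.
Hana holds 100% of Solent, so Hana controls Solent.
Hana holds 100% of Fennick, so Hana controls Fennick.
Fennick and Hana together hold 20% + 65% = 85% of Northlake, so Hana controls Northlake.
Fennick and Northlake and Hana together hold 20% + 20% + 36% = 76% of Sable, so Hana controls Sable.
Solent and Sable together hold 15% + 84% = 99% of Marlow, so Hana controls Marlow.
So Hana already controls Marlow before the transaction.
After the purchase, Hana's direct stake in Sable rises to 36% + 6% = 42%.
Hana controlled Marlow already, so this is not a new person acquiring control; every other person's position is unchanged or reduced.
No new person acquires control, so the clause is not triggered.

No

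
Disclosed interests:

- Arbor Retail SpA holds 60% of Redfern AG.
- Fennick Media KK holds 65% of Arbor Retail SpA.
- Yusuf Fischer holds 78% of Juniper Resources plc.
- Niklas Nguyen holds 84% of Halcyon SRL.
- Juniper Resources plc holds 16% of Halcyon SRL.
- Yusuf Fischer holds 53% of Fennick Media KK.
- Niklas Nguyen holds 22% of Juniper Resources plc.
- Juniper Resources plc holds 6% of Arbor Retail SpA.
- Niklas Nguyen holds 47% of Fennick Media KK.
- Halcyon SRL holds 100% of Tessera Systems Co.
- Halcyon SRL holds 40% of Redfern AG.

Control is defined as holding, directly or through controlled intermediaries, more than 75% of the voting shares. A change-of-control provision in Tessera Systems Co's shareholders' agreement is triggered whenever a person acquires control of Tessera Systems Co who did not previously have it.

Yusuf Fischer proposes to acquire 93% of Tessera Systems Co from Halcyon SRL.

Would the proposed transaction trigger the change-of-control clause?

Yes

The purchase adds only to Yusuf's holdings (Halcyon's stake shrinks), so Yusuf is the only person who could newly come to control Tessera.
Yusuf holds 78% of Juniper, so Yusuf controls Juniper.
Neither Yusuf nor any entity Yusuf controls holds any voting interest in Tessera.
So before the transaction, Yusuf does not control Tessera.
After the purchase, Yusuf holds 93% of Tessera directly, and Halcyon's stake falls to 7%.
Yusuf holds 93% of Tessera, so Yusuf controls Tessera.
Yusuf did not control Tessera before and does after, so the clause is triggered.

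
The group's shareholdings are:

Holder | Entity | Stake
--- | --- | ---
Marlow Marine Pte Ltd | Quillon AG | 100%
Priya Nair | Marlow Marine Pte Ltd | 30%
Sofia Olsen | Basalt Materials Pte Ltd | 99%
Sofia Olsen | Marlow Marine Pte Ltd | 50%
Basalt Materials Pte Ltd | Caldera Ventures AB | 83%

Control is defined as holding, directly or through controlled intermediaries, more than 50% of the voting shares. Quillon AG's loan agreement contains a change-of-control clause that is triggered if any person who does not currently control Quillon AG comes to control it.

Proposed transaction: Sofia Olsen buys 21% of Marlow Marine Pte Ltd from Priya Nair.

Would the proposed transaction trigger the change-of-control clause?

Yes

The purchase adds only to Sofia's holdings (Priya's stake shrinks), so Sofia is the only person who could newly come to control Quillon.
Sofia holds 99% of Basalt, so Sofia controls Basalt.
Basalt holds 83% of Caldera, so Sofia controls Caldera.
Neither Sofia nor any entity Sofia controls holds any voting interest in Quillon.
So before the transaction, Sofia does not control Quillon.
After the purchase, Sofia's direct stake in Marlow rises to 50% + 21% = 71%, and Priya's stake falls to 9%.
Sofia holds 71% of Marlow, so Sofia controls Marlow.
Marlow holds 100% of Quillon, so Sofia controls Quillon.
Sofia did not control Quillon before and does after, so the clause is triggered.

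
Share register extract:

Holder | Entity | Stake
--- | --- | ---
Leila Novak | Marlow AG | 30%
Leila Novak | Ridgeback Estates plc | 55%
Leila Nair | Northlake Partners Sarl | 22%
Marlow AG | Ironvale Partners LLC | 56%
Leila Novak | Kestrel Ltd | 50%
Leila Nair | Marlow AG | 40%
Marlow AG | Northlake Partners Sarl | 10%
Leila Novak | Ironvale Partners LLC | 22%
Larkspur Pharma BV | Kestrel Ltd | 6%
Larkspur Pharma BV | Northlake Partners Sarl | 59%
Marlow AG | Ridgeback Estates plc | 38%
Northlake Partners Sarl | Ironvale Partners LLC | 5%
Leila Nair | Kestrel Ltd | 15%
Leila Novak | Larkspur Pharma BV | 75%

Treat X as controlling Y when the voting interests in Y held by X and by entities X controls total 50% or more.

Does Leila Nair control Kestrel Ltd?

Leila Nair's largest direct stake is 40% in Marlow, which does not meet the threshold, so Leila Nair controls no company.
In Kestrel, Leila Nair's side holds only 15%, not ≥ 50%.
So Leila Nair does not control Kestrel.

No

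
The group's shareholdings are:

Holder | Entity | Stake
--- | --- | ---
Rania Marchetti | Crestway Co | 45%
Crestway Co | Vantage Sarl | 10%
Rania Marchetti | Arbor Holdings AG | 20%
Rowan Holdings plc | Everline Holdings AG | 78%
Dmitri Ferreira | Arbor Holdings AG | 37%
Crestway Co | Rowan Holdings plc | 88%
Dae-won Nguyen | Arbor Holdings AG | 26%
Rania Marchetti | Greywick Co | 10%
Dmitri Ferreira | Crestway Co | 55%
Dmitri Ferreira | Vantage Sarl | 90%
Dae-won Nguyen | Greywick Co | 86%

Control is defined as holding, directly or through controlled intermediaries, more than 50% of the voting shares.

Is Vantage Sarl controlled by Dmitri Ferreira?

Dmitri holds 55% of Crestway, so Dmitri controls Crestway.
Dmitri and Crestway together hold 90% + 10% = 100% of Vantage, so Dmitri controls Vantage.

Yes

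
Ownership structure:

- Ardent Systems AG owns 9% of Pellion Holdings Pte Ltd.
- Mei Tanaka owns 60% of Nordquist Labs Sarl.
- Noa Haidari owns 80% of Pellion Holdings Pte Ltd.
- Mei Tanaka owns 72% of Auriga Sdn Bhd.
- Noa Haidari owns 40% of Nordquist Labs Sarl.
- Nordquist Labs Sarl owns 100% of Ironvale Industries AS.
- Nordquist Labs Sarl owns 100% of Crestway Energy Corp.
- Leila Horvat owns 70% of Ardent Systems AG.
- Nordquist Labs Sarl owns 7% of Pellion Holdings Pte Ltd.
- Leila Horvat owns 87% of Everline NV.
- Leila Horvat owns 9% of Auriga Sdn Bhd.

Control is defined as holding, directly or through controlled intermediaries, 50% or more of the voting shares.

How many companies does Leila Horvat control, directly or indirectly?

2

Leila holds 70% of Ardent, so Leila controls Ardent.
Leila holds 87% of Everline, so Leila controls Everline.
No other company's threshold is met.
Leila controls 2 companies.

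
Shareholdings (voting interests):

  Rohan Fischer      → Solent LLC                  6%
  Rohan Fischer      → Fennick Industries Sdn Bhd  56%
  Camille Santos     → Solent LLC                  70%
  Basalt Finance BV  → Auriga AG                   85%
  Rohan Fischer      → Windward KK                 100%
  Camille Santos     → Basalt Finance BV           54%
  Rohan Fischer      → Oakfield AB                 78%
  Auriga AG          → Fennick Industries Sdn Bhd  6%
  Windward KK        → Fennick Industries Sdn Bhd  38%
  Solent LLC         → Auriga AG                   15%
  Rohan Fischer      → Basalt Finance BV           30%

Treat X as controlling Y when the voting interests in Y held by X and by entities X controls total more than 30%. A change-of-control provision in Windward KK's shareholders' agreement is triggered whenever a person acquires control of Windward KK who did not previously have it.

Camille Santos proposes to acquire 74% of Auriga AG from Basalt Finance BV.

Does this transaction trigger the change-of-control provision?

No

The purchase adds only to Camille's holdings (Basalt's stake shrinks), so Camille is the only person who could newly come to control Windward.
Camille holds 54% of Basalt, so Camille controls Basalt.
Camille holds 70% of Solent, so Camille controls Solent.
Solent and Basalt together hold 15% + 85% = 100% of Auriga, so Camille controls Auriga.
Neither Camille nor any entity Camille controls holds any voting interest in Windward.
So before the transaction, Camille does not control Windward.
After the purchase, Camille holds 74% of Auriga directly, and Basalt's stake falls to 11%.
Solent and Basalt and Camille together hold 15% + 11% + 74% = 100% of Auriga, so Camille controls Auriga.
After the transaction, neither Camille nor any entity Camille controls holds a voting interest in Windward, so Camille still does not control it.
No new person acquires control, so the clause is not triggered.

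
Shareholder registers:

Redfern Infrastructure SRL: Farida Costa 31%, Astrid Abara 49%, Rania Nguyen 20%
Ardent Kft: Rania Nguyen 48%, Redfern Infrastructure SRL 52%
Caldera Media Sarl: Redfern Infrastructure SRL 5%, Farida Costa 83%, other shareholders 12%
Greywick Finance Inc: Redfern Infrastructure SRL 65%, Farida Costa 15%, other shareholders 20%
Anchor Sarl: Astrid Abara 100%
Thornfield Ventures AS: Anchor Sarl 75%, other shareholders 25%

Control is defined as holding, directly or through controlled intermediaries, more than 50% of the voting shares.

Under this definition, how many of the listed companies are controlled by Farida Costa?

Farida holds 83% of Caldera, so Farida controls Caldera.
No other company's threshold is met.
Farida controls 1 company.

1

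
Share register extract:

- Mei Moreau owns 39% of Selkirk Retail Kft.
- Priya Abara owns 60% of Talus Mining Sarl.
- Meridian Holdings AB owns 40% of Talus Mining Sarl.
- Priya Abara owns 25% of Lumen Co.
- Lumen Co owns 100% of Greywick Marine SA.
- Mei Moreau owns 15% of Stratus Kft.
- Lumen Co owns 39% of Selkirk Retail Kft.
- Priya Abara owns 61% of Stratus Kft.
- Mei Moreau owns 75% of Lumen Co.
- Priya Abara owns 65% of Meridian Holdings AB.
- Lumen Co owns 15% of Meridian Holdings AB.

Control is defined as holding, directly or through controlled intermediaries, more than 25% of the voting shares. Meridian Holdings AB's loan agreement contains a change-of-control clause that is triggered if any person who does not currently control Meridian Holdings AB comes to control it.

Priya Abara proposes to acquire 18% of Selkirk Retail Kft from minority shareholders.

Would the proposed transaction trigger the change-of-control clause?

The purchase changes only Priya's holdings, so Priya is the only person who could newly come to control Meridian.
Priya holds 65% of Meridian, so Priya controls Meridian.
So Priya already controls Meridian before the transaction.
After the purchase, Priya holds 18% of Selkirk directly.
Priya controlled Meridian already, so this is not a new person acquiring control; every other person's position is unchanged or reduced.
No new person acquires control, so the clause is not triggered.

No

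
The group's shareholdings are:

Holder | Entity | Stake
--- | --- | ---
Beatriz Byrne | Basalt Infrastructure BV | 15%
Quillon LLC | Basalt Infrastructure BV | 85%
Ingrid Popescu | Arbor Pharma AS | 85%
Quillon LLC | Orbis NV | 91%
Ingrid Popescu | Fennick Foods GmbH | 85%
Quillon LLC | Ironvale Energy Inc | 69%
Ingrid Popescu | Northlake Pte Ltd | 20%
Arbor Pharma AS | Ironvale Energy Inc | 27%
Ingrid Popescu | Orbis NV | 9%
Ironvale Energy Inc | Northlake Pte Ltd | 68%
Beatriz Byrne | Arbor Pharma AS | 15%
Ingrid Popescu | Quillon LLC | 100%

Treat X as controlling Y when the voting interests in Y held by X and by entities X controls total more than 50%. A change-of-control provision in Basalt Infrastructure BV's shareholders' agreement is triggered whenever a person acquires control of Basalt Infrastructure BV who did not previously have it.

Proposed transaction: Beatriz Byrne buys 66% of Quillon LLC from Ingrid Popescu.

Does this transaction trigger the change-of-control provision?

Yes

The purchase adds only to Beatriz's holdings (Ingrid's stake shrinks), so Beatriz is the only person who could newly come to control Basalt.
Beatriz's largest direct stake is 15% in Arbor, which does not meet the threshold, so Beatriz controls no company.
In Basalt, Beatriz's side holds only 15%, not > 50%.
So before the transaction, Beatriz does not control Basalt.
After the purchase, Beatriz holds 66% of Quillon directly, and Ingrid's stake falls to 34%.
Beatriz holds 66% of Quillon, so Beatriz controls Quillon.
Beatriz and Quillon together hold 15% + 85% = 100% of Basalt, so Beatriz controls Basalt.
Beatriz did not control Basalt before and does after, so the clause is triggered.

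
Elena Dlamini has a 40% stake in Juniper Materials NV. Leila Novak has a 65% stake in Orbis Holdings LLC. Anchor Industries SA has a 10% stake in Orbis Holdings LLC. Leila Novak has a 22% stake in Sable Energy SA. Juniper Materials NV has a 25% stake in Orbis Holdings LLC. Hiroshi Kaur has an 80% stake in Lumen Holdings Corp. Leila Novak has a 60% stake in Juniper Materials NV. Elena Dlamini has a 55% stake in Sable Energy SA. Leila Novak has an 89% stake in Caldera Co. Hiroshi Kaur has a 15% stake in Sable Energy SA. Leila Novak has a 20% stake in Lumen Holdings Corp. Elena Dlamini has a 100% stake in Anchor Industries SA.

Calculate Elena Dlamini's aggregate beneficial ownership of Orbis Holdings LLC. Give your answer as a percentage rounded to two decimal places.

20.00%

Elena reaches Orbis along 2 paths.
Via Juniper: 40% × 25% = 10%.
Via Anchor: 100% × 10% = 10%.
Total: 10% + 10% = 20%.
Rounded: 20.00%.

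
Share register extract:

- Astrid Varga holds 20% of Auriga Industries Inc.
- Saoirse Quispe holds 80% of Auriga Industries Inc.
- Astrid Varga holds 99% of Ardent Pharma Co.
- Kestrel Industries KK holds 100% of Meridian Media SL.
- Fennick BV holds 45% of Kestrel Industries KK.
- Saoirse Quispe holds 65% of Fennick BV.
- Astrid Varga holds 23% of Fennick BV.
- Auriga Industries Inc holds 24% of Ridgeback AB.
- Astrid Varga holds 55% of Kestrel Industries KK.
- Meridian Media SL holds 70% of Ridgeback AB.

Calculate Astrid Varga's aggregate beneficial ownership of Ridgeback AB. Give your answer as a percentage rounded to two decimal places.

50.55%

Astrid reaches Ridgeback along 3 paths.
Via Auriga: 20% × 24% = 4.8%.
Via Kestrel → Meridian: 55% × 100% × 70% = 38.5%.
Via Fennick → Kestrel → Meridian: 23% × 45% × 100% × 70% = 7.245%.
Total: 4.8% + 38.5% + 7.245% = 50.545%.
Rounded: 50.55%.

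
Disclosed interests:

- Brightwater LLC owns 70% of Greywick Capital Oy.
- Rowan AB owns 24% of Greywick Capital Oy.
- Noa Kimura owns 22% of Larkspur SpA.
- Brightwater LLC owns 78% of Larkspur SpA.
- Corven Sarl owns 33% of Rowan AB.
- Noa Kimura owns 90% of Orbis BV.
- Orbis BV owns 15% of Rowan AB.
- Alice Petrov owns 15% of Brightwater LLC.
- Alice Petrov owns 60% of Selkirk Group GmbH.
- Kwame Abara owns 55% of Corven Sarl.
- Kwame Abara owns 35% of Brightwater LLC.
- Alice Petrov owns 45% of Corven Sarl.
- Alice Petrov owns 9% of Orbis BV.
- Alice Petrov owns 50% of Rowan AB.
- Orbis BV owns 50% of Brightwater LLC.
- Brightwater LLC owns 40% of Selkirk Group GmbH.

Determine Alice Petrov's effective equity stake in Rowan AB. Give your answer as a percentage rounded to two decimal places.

66.20%

Alice reaches Rowan along 3 paths.
Via Corven: 45% × 33% = 14.85%.
Direct stake: 50% = 50%.
Via Orbis: 9% × 15% = 1.35%.
Total: 14.85% + 50% + 1.35% = 66.2%.
Rounded: 66.20%.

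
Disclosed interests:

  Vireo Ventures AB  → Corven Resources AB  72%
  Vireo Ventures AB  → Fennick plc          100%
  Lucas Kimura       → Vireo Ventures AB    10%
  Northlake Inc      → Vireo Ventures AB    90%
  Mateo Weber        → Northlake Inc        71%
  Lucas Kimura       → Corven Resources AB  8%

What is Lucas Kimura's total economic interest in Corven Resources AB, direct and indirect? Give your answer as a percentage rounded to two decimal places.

Lucas reaches Corven along 2 paths.
Direct stake: 8% = 8%.
Via Vireo: 10% × 72% = 7.2%.
Total: 8% + 7.2% = 15.2%.
Rounded: 15.20%.

15.20%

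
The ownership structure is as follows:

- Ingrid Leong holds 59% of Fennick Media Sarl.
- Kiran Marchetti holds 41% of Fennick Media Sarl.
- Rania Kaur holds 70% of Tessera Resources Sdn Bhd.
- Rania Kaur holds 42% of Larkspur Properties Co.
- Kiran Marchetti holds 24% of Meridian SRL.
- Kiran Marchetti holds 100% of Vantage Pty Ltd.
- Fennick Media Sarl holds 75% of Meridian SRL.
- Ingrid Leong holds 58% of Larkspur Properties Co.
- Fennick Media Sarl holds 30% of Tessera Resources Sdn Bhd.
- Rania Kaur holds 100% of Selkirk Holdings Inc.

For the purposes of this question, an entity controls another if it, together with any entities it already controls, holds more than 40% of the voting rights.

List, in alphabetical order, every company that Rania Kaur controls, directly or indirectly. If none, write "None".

Larkspur Properties Co, Selkirk Holdings Inc, Tessera Resources Sdn Bhd

Rania holds 42% of Larkspur, so Rania controls Larkspur.
Rania holds 70% of Tessera, so Rania controls Tessera.
Rania holds 100% of Selkirk, so Rania controls Selkirk.
No other company's threshold is met.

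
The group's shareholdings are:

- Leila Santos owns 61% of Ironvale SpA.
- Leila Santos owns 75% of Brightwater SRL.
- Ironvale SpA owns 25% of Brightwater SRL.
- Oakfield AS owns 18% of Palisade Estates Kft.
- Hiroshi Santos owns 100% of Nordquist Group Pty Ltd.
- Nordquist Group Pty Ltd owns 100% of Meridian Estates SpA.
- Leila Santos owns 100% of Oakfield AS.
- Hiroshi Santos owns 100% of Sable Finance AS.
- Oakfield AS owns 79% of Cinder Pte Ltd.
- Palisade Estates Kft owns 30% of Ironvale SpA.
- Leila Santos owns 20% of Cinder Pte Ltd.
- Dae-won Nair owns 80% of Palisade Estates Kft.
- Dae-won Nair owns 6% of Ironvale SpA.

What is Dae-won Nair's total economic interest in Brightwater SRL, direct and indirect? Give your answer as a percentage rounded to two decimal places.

Dae-won reaches Brightwater along 2 paths.
Via Palisade → Ironvale: 80% × 30% × 25% = 6%.
Via Ironvale: 6% × 25% = 1.5%.
Total: 6% + 1.5% = 7.5%.
Rounded: 7.50%.

7.50%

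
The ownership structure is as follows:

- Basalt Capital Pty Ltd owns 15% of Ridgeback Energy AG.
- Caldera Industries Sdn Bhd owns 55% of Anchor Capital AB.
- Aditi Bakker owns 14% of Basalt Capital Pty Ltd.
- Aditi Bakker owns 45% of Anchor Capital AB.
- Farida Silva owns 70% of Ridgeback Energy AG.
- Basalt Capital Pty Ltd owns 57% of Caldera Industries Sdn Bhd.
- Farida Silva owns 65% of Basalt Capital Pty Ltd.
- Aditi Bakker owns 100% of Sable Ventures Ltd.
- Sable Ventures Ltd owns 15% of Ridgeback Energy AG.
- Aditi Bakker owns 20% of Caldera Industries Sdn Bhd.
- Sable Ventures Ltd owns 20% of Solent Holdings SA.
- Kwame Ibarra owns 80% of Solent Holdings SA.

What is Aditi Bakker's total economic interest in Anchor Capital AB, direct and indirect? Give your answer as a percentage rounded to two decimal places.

Aditi reaches Anchor along 3 paths.
Direct stake: 45% = 45%.
Via Basalt → Caldera: 14% × 57% × 55% = 4.389%.
Via Caldera: 20% × 55% = 11%.
Total: 45% + 4.389% + 11% = 60.389%.
Rounded: 60.39%.

60.39%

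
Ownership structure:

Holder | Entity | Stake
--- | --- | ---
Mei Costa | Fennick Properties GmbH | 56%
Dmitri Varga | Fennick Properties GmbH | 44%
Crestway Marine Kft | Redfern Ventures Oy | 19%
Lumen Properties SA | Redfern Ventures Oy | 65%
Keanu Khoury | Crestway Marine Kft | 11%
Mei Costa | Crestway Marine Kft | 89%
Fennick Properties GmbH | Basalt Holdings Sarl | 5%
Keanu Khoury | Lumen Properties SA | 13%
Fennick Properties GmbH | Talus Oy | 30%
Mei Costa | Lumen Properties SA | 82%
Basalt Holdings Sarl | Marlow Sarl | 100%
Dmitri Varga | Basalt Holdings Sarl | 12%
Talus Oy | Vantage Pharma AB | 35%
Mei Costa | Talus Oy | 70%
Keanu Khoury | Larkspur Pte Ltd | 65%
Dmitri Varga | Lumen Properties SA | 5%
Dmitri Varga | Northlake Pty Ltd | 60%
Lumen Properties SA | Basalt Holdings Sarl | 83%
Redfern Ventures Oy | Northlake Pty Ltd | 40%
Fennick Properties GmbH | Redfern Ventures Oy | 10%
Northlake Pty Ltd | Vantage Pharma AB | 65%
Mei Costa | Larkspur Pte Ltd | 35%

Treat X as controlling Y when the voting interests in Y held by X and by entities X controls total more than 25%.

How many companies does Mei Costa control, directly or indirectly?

10

Mei holds 56% of Fennick, so Mei controls Fennick.
Mei holds 82% of Lumen, so Mei controls Lumen.
Mei holds 89% of Crestway, so Mei controls Crestway.
Lumen and Fennick together hold 83% + 5% = 88% of Basalt, so Mei controls Basalt.
Basalt holds 100% of Marlow, so Mei controls Marlow.
Lumen and Fennick and Crestway together hold 65% + 10% + 19% = 94% of Redfern, so Mei controls Redfern.
Redfern holds 40% of Northlake, so Mei controls Northlake.
Mei and Fennick together hold 70% + 30% = 100% of Talus, so Mei controls Talus.
Mei holds 35% of Larkspur, so Mei controls Larkspur.
Northlake and Talus together hold 65% + 35% = 100% of Vantage, so Mei controls Vantage.
Mei controls 10 companies.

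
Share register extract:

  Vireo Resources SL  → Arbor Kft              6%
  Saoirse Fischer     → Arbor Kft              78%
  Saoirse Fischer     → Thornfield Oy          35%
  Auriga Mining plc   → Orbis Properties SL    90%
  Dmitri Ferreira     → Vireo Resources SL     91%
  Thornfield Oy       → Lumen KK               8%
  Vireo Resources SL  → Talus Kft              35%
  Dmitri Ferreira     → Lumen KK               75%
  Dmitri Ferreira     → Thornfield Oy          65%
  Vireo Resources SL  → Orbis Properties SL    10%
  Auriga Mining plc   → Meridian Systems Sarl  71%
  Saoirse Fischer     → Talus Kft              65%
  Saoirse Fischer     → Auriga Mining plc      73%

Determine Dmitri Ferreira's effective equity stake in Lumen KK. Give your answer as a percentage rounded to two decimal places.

80.20%

Dmitri reaches Lumen along 2 paths.
Direct stake: 75% = 75%.
Via Thornfield: 65% × 8% = 5.2%.
Total: 75% + 5.2% = 80.2%.
Rounded: 80.20%.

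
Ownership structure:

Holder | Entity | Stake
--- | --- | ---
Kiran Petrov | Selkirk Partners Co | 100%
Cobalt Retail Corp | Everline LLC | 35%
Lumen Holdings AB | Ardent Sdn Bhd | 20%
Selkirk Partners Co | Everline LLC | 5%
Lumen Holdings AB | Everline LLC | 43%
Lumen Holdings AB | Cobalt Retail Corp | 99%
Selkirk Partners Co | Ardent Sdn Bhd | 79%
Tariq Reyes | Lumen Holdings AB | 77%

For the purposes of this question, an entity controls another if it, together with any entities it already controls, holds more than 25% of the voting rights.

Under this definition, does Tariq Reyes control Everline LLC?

Yes

Tariq holds 77% of Lumen, so Tariq controls Lumen.
Lumen holds 99% of Cobalt, so Tariq controls Cobalt.
Lumen and Cobalt together hold 43% + 35% = 78% of Everline, so Tariq controls Everline.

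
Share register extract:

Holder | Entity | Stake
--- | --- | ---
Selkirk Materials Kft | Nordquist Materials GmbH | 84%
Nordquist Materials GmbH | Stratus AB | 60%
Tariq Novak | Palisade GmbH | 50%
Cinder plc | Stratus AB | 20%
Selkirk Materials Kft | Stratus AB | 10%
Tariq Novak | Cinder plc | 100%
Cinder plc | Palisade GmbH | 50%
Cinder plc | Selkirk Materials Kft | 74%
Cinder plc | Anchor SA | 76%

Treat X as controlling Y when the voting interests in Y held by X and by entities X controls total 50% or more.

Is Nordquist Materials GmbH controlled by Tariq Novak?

Tariq holds 100% of Cinder, so Tariq controls Cinder.
Cinder holds 74% of Selkirk, so Tariq controls Selkirk.
Selkirk holds 84% of Nordquist, so Tariq controls Nordquist.

Yes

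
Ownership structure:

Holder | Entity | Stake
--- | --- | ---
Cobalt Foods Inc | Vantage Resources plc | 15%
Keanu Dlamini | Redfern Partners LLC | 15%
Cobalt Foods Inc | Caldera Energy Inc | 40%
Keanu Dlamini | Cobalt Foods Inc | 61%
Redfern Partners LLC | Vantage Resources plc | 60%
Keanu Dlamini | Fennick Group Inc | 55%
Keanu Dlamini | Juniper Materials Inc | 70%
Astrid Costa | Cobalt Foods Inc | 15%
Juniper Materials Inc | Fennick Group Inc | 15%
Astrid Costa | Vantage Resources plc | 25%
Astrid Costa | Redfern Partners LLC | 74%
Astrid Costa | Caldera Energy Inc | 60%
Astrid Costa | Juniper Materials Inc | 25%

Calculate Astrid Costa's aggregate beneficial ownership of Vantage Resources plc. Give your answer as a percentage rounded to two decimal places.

Astrid reaches Vantage along 3 paths.
Direct stake: 25% = 25%.
Via Cobalt: 15% × 15% = 2.25%.
Via Redfern: 74% × 60% = 44.4%.
Total: 25% + 2.25% + 44.4% = 71.65%.

71.65%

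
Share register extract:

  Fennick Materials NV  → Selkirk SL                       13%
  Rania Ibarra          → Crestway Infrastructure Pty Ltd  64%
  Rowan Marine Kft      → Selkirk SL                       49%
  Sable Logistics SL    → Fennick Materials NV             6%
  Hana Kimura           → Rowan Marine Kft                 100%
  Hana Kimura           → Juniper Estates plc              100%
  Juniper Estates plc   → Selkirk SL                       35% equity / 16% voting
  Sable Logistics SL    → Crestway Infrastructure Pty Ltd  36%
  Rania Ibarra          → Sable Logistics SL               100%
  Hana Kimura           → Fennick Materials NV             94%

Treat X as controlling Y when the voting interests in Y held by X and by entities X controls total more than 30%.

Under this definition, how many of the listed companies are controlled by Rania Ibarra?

Rania holds 100% of Sable, so Rania controls Sable.
Sable and Rania together hold 36% + 64% = 100% of Crestway, so Rania controls Crestway.
No other company's threshold is met.
Rania controls 2 companies.

2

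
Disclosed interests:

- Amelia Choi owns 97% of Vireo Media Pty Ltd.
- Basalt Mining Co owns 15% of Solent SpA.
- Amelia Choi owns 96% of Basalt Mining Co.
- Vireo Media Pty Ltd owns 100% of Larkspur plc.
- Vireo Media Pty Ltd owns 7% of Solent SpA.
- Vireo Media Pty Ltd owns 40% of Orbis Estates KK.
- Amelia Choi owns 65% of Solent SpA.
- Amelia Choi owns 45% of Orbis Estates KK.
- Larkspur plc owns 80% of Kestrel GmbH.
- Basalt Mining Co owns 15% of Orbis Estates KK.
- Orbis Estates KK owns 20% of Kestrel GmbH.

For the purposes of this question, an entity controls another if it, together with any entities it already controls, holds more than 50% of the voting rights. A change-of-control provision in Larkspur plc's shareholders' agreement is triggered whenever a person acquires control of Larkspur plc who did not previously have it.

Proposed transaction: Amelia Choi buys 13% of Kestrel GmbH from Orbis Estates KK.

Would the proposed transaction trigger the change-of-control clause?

The purchase adds only to Amelia's holdings (Orbis's stake shrinks), so Amelia is the only person who could newly come to control Larkspur.
Amelia holds 97% of Vireo, so Amelia controls Vireo.
Vireo holds 100% of Larkspur, so Amelia controls Larkspur.
So Amelia already controls Larkspur before the transaction.
After the purchase, Amelia holds 13% of Kestrel directly, and Orbis's stake falls to 7%.
Amelia controlled Larkspur already, so this is not a new person acquiring control; every other person's position is unchanged or reduced.
No new person acquires control, so the clause is not triggered.

No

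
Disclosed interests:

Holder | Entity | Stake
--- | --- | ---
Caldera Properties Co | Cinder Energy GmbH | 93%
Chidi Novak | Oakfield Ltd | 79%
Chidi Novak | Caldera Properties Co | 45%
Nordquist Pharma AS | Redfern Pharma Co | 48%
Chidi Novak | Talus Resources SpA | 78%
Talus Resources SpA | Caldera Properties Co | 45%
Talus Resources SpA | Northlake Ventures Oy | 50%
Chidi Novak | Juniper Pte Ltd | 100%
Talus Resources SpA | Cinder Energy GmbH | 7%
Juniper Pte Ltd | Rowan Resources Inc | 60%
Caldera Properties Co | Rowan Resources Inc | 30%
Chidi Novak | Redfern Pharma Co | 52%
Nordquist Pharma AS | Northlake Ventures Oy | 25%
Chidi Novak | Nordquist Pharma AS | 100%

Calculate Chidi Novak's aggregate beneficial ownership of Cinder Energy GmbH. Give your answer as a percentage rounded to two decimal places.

Chidi reaches Cinder along 3 paths.
Via Talus: 78% × 7% = 5.46%.
Via Talus → Caldera: 78% × 45% × 93% = 32.643%.
Via Caldera: 45% × 93% = 41.85%.
Total: 5.46% + 32.643% + 41.85% = 79.953%.
Rounded: 79.95%.

79.95%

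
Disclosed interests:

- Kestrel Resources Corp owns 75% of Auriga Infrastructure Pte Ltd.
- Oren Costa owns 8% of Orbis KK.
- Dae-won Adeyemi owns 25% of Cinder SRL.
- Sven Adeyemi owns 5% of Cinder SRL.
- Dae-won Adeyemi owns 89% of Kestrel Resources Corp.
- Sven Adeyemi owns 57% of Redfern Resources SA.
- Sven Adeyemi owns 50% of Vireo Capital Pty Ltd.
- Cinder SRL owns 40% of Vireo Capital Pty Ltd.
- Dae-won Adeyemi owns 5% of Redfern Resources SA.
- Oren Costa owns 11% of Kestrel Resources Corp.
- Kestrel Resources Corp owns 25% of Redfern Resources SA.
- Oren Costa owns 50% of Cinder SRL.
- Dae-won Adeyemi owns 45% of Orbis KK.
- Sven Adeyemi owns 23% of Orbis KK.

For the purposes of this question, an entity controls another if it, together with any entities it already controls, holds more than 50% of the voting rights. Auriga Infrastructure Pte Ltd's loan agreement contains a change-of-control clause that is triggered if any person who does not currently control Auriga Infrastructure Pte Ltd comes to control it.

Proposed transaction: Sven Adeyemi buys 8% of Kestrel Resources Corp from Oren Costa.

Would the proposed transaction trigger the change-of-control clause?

The purchase adds only to Sven's holdings (Oren's stake shrinks), so Sven is the only person who could newly come to control Auriga.
Sven holds 57% of Redfern, so Sven controls Redfern.
Neither Sven nor any entity Sven controls holds any voting interest in Auriga.
So before the transaction, Sven does not control Auriga.
After the purchase, Sven holds 8% of Kestrel directly, and Oren's stake falls to 3%.
Sven's side now holds 8% of Kestrel, not > 50%, so Sven still does not control Kestrel.
After the transaction, neither Sven nor any entity Sven controls holds a voting interest in Auriga, so Sven still does not control it.
No new person acquires control, so the clause is not triggered.

No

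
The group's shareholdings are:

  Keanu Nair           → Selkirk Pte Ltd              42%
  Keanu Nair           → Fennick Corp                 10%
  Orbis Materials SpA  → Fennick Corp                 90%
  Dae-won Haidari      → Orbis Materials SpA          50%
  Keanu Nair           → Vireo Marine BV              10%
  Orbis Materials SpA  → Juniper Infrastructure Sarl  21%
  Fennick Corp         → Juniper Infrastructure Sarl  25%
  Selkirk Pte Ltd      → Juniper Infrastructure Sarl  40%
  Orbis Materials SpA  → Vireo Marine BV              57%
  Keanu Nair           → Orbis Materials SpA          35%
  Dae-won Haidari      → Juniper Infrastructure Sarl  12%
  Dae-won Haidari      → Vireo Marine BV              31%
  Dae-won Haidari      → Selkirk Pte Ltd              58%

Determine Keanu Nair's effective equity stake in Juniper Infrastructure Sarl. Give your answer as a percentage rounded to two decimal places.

Keanu reaches Juniper along 4 paths.
Via Selkirk: 42% × 40% = 16.8%.
Via Orbis → Fennick: 35% × 90% × 25% = 7.875%.
Via Fennick: 10% × 25% = 2.5%.
Via Orbis: 35% × 21% = 7.35%.
Total: 16.8% + 7.875% + 2.5% + 7.35% = 34.525%.
Rounded: 34.53%.

34.53%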